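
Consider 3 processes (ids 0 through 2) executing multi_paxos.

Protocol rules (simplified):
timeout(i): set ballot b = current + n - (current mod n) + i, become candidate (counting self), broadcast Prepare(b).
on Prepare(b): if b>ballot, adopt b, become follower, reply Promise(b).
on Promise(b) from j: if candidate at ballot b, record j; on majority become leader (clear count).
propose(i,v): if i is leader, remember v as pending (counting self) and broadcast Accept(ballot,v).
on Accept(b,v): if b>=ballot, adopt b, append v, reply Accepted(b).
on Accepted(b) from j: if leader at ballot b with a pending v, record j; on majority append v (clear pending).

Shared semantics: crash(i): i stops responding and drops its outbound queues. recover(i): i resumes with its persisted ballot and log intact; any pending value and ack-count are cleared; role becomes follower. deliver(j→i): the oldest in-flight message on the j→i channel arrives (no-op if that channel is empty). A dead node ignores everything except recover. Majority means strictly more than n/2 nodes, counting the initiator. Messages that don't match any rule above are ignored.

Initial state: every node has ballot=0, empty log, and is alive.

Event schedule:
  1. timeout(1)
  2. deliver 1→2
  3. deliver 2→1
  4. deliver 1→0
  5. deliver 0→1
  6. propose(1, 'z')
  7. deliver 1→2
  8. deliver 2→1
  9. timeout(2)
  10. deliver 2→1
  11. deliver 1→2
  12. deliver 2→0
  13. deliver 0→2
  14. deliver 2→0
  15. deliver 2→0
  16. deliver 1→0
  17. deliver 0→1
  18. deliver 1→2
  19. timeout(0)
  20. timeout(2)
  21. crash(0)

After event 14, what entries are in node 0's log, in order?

1. timeout(1):  <1:cand b4 ->
2. deliver 1→2:  <2:foll b4 ->
3. deliver 2→1:  <1:lead b4 ->
4. deliver 1→0:  <0:foll b4 ->
5. deliver 0→1:  nop
6. propose(1,'z'):  nop
7. deliver 1→2:  <2:foll b4 z>
8. deliver 2→1:  <1:lead b4 z>
9. timeout(2):  <2:cand b8 z>
10. deliver 2→1:  <1:foll b8 z>
11. deliver 1→2:  <2:lead b8 z>
12. deliver 2→0:  <0:foll b8 ->
13. deliver 0→2:  nop
14. deliver 2→0:  nop

empty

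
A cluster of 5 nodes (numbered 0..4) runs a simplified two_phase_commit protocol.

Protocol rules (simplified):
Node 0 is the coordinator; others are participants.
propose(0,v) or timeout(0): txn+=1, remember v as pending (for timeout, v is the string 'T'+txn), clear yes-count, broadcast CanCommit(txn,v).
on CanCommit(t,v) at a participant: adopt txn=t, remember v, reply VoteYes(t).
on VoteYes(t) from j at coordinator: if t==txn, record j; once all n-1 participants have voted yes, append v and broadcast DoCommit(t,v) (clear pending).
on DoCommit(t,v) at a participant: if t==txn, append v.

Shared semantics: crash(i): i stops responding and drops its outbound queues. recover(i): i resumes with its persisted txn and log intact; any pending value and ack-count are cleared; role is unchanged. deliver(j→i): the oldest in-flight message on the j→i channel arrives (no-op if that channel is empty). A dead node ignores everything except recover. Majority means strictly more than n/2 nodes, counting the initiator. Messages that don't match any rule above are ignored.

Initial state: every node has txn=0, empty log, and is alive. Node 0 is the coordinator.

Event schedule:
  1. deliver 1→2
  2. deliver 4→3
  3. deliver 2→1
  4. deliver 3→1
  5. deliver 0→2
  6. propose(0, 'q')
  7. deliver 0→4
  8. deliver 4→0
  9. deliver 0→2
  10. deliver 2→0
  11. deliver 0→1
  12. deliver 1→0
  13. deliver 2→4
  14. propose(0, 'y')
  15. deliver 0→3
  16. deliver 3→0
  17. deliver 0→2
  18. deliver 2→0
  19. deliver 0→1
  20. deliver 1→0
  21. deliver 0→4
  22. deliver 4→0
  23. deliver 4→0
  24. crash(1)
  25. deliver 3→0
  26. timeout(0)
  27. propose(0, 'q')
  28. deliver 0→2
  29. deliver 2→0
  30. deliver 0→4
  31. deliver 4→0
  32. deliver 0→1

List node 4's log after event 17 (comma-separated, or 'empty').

step 1 deliver 1→2: —
step 2 deliver 4→3: —
step 3 deliver 2→1: —
step 4 deliver 3→1: —
step 5 deliver 0→2: —
step 6 propose(0,'q'): 0={coor,t=1,log=-}
step 7 deliver 0→4: 4={part,t=1,log=-}
step 8 deliver 4→0: —
step 9 deliver 0→2: 2={part,t=1,log=-}
step 10 deliver 2→0: —
step 11 deliver 0→1: 1={part,t=1,log=-}
step 12 deliver 1→0: —
step 13 deliver 2→4: —
step 14 propose(0,'y'): 0={coor,t=2,log=-}
step 15 deliver 0→3: 3={part,t=1,log=-}
step 16 deliver 3→0: —
step 17 deliver 0→2: 2={part,t=2,log=-}

empty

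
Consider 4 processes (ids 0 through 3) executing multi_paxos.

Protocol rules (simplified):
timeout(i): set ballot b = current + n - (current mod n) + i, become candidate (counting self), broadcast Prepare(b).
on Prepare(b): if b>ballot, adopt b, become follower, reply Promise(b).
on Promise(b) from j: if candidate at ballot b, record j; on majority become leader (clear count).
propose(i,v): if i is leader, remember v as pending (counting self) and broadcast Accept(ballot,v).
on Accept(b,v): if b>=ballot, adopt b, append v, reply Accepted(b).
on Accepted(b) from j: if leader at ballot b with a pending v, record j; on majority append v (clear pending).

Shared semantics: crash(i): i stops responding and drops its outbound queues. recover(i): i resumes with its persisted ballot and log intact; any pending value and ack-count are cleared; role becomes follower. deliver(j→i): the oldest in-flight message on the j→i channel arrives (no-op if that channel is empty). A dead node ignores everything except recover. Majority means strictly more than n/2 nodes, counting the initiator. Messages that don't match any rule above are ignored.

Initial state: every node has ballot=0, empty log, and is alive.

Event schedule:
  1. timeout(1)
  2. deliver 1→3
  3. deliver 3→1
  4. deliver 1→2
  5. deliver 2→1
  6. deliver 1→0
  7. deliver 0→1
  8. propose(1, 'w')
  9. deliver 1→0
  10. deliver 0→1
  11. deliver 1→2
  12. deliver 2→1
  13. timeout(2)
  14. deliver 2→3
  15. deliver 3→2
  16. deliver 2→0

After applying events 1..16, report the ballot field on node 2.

10

1. timeout(1):  <1:cand b5 ->
2. deliver 1→3:  <3:foll b5 ->
3. deliver 3→1:  nop
4. deliver 1→2:  <2:foll b5 ->
5. deliver 2→1:  <1:lead b5 ->
6. deliver 1→0:  <0:foll b5 ->
7. deliver 0→1:  nop
8. propose(1,'w'):  nop
9. deliver 1→0:  <0:foll b5 w>
10. deliver 0→1:  nop
11. deliver 1→2:  <2:foll b5 w>
12. deliver 2→1:  <1:lead b5 w>
13. timeout(2):  <2:cand b10 w>
14. deliver 2→3:  <3:foll b10 ->
15. deliver 3→2:  nop
16. deliver 2→0:  <0:foll b10 w>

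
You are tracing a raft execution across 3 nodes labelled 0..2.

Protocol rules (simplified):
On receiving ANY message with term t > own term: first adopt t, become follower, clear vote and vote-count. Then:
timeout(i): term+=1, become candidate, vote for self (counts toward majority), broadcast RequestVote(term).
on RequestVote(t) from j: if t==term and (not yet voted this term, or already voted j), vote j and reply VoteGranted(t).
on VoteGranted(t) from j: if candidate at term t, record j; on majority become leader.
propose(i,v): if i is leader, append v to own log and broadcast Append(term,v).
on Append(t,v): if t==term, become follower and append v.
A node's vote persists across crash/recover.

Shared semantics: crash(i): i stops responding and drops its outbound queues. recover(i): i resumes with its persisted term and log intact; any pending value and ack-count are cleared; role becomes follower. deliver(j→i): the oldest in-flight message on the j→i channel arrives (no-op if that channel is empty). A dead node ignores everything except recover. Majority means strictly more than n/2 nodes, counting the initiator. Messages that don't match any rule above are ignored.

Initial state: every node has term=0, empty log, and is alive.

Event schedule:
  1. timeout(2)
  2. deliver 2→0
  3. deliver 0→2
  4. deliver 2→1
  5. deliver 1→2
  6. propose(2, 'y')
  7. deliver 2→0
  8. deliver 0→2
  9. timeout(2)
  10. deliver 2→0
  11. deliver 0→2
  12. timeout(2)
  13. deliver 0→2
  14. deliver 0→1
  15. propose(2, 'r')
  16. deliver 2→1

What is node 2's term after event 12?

e1 timeout(2): 2[cand,t=1,-]
e2 deliver 2→0: 0[foll,t=1,-]
e3 deliver 0→2: 2[lead,t=1,-]
e4 deliver 2→1: 1[foll,t=1,-]
e5 deliver 1→2: ·
e6 propose(2,'y'): 2[lead,t=1,y]
e7 deliver 2→0: 0[foll,t=1,y]
e8 deliver 0→2: ·
e9 timeout(2): 2[cand,t=2,y]
e10 deliver 2→0: 0[foll,t=2,y]
e11 deliver 0→2: 2[lead,t=2,y]
e12 timeout(2): 2[cand,t=3,y]

3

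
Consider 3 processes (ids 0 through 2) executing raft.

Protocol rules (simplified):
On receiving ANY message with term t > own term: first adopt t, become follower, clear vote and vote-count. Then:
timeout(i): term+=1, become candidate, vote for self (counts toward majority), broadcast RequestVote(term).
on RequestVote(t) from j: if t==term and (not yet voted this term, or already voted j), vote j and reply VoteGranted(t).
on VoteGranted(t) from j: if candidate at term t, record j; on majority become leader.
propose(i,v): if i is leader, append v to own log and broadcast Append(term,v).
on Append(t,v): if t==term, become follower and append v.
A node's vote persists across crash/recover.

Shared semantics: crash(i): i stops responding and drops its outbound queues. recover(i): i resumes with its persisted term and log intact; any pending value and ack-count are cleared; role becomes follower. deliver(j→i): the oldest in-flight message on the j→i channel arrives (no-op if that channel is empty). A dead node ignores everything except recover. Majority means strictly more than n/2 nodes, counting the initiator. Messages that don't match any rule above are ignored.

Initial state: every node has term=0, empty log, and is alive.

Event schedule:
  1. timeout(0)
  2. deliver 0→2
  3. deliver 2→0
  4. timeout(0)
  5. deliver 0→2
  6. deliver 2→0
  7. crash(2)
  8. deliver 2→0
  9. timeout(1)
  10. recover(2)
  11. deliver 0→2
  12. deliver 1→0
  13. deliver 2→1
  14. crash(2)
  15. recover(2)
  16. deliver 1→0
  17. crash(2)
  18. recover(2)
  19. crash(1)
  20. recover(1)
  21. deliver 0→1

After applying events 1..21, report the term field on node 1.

e1 timeout(0): 0[cand,t=1,-]
e2 deliver 0→2: 2[foll,t=1,-]
e3 deliver 2→0: 0[lead,t=1,-]
e4 timeout(0): 0[cand,t=2,-]
e5 deliver 0→2: 2[foll,t=2,-]
e6 deliver 2→0: 0[lead,t=2,-]
e7 crash(2): 2[✗foll,t=2,-]
e8 deliver 2→0: ·
e9 timeout(1): 1[cand,t=1,-]
e10 recover(2): 2[foll,t=2,-]
e11 deliver 0→2: ·
e12 deliver 1→0: ·
e13 deliver 2→1: ·
e14 crash(2): 2[✗foll,t=2,-]
e15 recover(2): 2[foll,t=2,-]
e16 deliver 1→0: ·
e17 crash(2): 2[✗foll,t=2,-]
e18 recover(2): 2[foll,t=2,-]
e19 crash(1): 1[✗cand,t=1,-]
e20 recover(1): 1[foll,t=1,-]
e21 deliver 0→1: ·

1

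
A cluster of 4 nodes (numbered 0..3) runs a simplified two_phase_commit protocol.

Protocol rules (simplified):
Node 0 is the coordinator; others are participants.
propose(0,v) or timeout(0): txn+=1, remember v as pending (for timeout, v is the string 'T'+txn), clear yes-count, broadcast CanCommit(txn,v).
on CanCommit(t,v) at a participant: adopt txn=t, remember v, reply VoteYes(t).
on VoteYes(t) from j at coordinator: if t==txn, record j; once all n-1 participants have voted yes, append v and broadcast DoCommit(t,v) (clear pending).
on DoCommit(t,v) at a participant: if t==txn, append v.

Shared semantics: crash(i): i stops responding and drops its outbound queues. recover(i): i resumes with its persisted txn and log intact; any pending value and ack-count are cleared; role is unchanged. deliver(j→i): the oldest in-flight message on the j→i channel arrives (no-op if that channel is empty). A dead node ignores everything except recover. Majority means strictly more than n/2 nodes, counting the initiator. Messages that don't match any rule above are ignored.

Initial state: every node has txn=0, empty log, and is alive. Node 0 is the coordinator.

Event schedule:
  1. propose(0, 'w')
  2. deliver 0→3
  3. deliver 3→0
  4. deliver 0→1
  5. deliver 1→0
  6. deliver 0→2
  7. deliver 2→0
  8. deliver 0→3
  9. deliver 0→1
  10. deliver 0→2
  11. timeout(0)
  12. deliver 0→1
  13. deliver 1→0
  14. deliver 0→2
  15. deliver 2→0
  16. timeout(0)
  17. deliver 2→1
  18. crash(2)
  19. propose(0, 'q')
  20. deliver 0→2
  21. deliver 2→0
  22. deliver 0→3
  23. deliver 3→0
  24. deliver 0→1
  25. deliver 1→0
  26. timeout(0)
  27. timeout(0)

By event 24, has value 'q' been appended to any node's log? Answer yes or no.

no

after 1 — propose(0,'w'): n0:coor/t1/[-]
after 2 — deliver 0→3: n3:part/t1/[-]
after 3 — deliver 3→0: ·
after 4 — deliver 0→1: n1:part/t1/[-]
after 5 — deliver 1→0: ·
after 6 — deliver 0→2: n2:part/t1/[-]
after 7 — deliver 2→0: n0:coor/t1/[w]
after 8 — deliver 0→3: n3:part/t1/[w]
after 9 — deliver 0→1: n1:part/t1/[w]
after 10 — deliver 0→2: n2:part/t1/[w]
after 11 — timeout(0): n0:coor/t2/[w]
after 12 — deliver 0→1: n1:part/t2/[w]
after 13 — deliver 1→0: ·
after 14 — deliver 0→2: n2:part/t2/[w]
after 15 — deliver 2→0: ·
after 16 — timeout(0): n0:coor/t3/[w]
after 17 — deliver 2→1: ·
after 18 — crash(2): n2:✗part/t2/[w]
after 19 — propose(0,'q'): n0:coor/t4/[w]
after 20 — deliver 0→2: ·
after 21 — deliver 2→0: ·
after 22 — deliver 0→3: n3:part/t2/[w]
after 23 — deliver 3→0: ·
after 24 — deliver 0→1: n1:part/t3/[w]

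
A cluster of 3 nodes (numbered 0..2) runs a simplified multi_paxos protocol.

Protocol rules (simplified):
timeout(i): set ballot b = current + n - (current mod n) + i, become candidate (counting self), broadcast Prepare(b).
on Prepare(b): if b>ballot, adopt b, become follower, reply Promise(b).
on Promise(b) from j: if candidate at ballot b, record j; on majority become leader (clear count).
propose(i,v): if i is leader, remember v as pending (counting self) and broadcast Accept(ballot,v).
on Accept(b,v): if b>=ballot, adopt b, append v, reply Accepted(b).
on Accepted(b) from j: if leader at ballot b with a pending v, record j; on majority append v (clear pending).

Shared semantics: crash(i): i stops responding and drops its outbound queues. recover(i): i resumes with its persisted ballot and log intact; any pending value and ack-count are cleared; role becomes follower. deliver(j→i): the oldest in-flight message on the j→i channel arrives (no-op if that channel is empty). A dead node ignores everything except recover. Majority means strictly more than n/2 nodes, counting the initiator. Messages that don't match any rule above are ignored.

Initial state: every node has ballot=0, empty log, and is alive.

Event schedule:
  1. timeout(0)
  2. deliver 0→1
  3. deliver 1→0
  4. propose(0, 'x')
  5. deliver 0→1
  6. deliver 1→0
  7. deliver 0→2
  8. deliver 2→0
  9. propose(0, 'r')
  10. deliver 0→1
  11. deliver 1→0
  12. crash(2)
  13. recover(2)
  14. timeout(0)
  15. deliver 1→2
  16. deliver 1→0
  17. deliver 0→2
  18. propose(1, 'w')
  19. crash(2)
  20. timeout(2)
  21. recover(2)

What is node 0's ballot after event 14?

step 1 timeout(0): 0={cand,b=3,log=-}
step 2 deliver 0→1: 1={foll,b=3,log=-}
step 3 deliver 1→0: 0={lead,b=3,log=-}
step 4 propose(0,'x'): —
step 5 deliver 0→1: 1={foll,b=3,log=x}
step 6 deliver 1→0: 0={lead,b=3,log=x}
step 7 deliver 0→2: 2={foll,b=3,log=-}
step 8 deliver 2→0: —
step 9 propose(0,'r'): —
step 10 deliver 0→1: 1={foll,b=3,log=x,r}
step 11 deliver 1→0: 0={lead,b=3,log=x,r}
step 12 crash(2): 2={✗foll,b=3,log=-}
step 13 recover(2): 2={foll,b=3,log=-}
step 14 timeout(0): 0={cand,b=6,log=x,r}

6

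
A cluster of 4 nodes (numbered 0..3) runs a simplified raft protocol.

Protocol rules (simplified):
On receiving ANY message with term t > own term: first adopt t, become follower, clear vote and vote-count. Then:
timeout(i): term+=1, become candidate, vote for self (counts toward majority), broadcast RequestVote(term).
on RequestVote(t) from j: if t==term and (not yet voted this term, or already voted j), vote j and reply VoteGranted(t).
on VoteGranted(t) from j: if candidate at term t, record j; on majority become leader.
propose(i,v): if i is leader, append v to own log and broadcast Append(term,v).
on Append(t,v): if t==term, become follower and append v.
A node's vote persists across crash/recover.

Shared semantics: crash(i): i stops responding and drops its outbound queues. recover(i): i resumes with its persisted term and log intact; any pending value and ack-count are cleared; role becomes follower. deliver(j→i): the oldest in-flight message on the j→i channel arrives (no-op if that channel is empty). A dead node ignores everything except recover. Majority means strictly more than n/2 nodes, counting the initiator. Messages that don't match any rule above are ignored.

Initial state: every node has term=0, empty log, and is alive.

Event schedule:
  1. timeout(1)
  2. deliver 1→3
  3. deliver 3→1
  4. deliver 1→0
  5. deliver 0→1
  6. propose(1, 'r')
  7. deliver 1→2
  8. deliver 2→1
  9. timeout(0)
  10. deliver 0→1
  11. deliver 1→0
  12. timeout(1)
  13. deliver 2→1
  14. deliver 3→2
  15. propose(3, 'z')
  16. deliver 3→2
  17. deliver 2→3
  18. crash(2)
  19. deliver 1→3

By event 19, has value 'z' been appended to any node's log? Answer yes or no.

no

1. timeout(1):  <1:cand t1 ->
2. deliver 1→3:  <3:foll t1 ->
3. deliver 3→1:  nop
4. deliver 1→0:  <0:foll t1 ->
5. deliver 0→1:  <1:lead t1 ->
6. propose(1,'r'):  <1:lead t1 r>
7. deliver 1→2:  <2:foll t1 ->
8. deliver 2→1:  nop
9. timeout(0):  <0:cand t2 ->
10. deliver 0→1:  <1:foll t2 r>
11. deliver 1→0:  nop
12. timeout(1):  <1:cand t3 r>
13. deliver 2→1:  nop
14. deliver 3→2:  nop
15. propose(3,'z'):  nop
16. deliver 3→2:  nop
17. deliver 2→3:  nop
18. crash(2):  <2:✗foll t1 ->
19. deliver 1→3:  <3:foll t1 r>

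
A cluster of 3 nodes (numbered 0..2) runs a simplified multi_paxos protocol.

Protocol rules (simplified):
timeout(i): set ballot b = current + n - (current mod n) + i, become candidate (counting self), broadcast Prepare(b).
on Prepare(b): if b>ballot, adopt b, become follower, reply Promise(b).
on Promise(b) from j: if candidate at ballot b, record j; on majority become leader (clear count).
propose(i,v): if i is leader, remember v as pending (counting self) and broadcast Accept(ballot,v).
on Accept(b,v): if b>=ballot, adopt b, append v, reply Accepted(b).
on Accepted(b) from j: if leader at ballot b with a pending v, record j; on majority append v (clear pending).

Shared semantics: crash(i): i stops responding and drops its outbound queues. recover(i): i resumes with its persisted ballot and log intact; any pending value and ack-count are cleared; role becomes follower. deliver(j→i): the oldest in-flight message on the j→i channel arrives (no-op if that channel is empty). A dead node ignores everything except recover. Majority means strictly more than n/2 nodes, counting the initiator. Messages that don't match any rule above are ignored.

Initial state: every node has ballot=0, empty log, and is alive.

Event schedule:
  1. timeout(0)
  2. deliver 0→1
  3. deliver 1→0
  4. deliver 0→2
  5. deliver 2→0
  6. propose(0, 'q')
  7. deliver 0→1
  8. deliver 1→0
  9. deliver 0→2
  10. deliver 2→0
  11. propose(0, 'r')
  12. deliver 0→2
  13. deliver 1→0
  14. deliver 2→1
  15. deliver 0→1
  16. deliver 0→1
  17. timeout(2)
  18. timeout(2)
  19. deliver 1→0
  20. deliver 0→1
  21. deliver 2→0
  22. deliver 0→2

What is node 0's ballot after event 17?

1. timeout(0):  <0:cand b3 ->
2. deliver 0→1:  <1:foll b3 ->
3. deliver 1→0:  <0:lead b3 ->
4. deliver 0→2:  <2:foll b3 ->
5. deliver 2→0:  nop
6. propose(0,'q'):  nop
7. deliver 0→1:  <1:foll b3 q>
8. deliver 1→0:  <0:lead b3 q>
9. deliver 0→2:  <2:foll b3 q>
10. deliver 2→0:  nop
11. propose(0,'r'):  nop
12. deliver 0→2:  <2:foll b3 q,r>
13. deliver 1→0:  nop
14. deliver 2→1:  nop
15. deliver 0→1:  <1:foll b3 q,r>
16. deliver 0→1:  nop
17. timeout(2):  <2:cand b8 q,r>

3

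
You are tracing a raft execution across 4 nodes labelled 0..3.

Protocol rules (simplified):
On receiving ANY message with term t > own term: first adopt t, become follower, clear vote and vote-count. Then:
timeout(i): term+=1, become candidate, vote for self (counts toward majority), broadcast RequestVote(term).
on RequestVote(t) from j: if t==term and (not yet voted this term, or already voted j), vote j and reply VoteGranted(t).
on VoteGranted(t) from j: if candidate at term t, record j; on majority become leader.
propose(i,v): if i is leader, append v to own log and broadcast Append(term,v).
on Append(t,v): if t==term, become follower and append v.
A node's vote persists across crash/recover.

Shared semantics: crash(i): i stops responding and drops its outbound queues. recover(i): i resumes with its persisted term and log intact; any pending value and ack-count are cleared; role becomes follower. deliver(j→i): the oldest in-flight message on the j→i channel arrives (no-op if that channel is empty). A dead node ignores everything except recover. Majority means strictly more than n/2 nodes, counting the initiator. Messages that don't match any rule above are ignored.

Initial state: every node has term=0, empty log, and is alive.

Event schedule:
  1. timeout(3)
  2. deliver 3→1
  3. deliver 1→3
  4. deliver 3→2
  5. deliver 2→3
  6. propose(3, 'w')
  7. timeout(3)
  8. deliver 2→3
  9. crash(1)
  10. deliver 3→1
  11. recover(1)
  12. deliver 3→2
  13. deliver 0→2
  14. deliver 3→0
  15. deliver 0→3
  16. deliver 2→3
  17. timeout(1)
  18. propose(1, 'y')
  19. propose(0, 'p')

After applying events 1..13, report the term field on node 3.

after 1 — timeout(3): n3:cand/t1/[-]
after 2 — deliver 3→1: n1:foll/t1/[-]
after 3 — deliver 1→3: ·
after 4 — deliver 3→2: n2:foll/t1/[-]
after 5 — deliver 2→3: n3:lead/t1/[-]
after 6 — propose(3,'w'): n3:lead/t1/[w]
after 7 — timeout(3): n3:cand/t2/[w]
after 8 — deliver 2→3: ·
after 9 — crash(1): n1:✗foll/t1/[-]
after 10 — deliver 3→1: ·
after 11 — recover(1): n1:foll/t1/[-]
after 12 — deliver 3→2: n2:foll/t1/[w]
after 13 — deliver 0→2: ·

2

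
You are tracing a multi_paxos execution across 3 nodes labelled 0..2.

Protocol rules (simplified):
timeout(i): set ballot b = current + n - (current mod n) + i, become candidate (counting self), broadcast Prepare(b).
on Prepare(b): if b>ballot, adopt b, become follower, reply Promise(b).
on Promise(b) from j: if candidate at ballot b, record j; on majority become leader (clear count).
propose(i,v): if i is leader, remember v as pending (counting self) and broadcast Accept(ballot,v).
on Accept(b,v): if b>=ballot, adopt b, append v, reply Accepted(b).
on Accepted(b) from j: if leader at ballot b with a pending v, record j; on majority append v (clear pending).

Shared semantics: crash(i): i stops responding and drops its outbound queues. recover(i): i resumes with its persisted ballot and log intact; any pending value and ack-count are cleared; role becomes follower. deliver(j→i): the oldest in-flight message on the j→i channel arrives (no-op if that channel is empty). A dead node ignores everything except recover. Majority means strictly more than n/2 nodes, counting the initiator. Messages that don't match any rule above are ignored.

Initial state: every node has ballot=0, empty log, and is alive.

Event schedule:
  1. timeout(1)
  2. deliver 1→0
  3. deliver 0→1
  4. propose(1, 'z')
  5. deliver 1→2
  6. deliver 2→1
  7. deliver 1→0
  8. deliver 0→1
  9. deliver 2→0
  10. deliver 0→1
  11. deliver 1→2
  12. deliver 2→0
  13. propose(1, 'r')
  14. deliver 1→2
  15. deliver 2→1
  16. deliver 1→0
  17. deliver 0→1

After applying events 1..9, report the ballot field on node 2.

4

[1] timeout(1) → N1(cand b4 [-])
[2] deliver 1→0 → N0(foll b4 [-])
[3] deliver 0→1 → N1(lead b4 [-])
[4] propose(1,'z') → ∅
[5] deliver 1→2 → N2(foll b4 [-])
[6] deliver 2→1 → ∅
[7] deliver 1→0 → N0(foll b4 [z])
[8] deliver 0→1 → N1(lead b4 [z])
[9] deliver 2→0 → ∅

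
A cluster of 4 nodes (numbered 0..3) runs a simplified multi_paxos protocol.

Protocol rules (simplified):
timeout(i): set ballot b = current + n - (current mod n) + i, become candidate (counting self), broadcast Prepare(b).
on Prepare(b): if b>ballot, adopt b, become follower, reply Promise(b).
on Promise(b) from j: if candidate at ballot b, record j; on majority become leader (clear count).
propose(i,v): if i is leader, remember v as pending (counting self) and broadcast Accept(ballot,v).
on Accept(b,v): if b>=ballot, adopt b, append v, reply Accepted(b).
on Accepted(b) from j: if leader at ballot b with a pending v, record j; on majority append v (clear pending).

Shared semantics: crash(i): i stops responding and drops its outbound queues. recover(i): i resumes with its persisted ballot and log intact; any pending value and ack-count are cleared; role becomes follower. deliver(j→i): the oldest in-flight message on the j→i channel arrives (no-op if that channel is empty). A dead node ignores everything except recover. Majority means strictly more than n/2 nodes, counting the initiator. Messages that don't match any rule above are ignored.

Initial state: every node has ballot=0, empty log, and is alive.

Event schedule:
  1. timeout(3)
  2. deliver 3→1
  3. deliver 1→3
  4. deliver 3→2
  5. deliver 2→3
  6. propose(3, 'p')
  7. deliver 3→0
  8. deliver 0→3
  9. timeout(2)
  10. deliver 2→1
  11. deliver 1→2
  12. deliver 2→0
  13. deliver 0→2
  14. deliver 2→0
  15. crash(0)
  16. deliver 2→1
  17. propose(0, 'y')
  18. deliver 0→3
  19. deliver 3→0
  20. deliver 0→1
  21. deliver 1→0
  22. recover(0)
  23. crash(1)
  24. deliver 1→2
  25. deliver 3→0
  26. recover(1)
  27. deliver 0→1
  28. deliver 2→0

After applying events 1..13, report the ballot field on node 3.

1. timeout(3):  <3:cand b7 ->
2. deliver 3→1:  <1:foll b7 ->
3. deliver 1→3:  nop
4. deliver 3→2:  <2:foll b7 ->
5. deliver 2→3:  <3:lead b7 ->
6. propose(3,'p'):  nop
7. deliver 3→0:  <0:foll b7 ->
8. deliver 0→3:  nop
9. timeout(2):  <2:cand b10 ->
10. deliver 2→1:  <1:foll b10 ->
11. deliver 1→2:  nop
12. deliver 2→0:  <0:foll b10 ->
13. deliver 0→2:  <2:lead b10 ->

7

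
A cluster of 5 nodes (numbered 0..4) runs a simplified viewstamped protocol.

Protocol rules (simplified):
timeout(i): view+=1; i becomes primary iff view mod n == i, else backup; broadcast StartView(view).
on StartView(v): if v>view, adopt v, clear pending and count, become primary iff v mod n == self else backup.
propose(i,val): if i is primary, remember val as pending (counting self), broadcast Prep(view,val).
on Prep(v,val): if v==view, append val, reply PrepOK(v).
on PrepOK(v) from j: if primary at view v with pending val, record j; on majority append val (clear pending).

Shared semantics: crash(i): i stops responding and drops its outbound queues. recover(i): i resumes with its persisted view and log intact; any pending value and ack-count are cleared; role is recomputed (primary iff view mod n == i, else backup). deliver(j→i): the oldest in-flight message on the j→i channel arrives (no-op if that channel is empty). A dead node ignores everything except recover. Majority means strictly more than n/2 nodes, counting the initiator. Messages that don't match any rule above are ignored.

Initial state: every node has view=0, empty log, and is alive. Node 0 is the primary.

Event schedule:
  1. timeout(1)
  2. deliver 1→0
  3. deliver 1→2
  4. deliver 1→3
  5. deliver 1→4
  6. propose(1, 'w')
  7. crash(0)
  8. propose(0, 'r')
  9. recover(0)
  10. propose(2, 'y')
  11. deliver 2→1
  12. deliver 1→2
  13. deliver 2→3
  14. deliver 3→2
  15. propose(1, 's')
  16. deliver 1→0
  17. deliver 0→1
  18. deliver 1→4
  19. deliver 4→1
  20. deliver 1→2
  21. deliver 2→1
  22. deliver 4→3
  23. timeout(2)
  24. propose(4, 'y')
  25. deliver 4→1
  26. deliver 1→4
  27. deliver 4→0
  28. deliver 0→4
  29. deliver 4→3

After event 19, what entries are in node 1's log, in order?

s

after 1 — timeout(1): n1:prim/v1/[-]
after 2 — deliver 1→0: n0:back/v1/[-]
after 3 — deliver 1→2: n2:back/v1/[-]
after 4 — deliver 1→3: n3:back/v1/[-]
after 5 — deliver 1→4: n4:back/v1/[-]
after 6 — propose(1,'w'): ·
after 7 — crash(0): n0:✗back/v1/[-]
after 8 — propose(0,'r'): ·
after 9 — recover(0): n0:back/v1/[-]
after 10 — propose(2,'y'): ·
after 11 — deliver 2→1: ·
after 12 — deliver 1→2: n2:back/v1/[w]
after 13 — deliver 2→3: ·
after 14 — deliver 3→2: ·
after 15 — propose(1,'s'): ·
after 16 — deliver 1→0: n0:back/v1/[w]
after 17 — deliver 0→1: ·
after 18 — deliver 1→4: n4:back/v1/[w]
after 19 — deliver 4→1: n1:prim/v1/[s]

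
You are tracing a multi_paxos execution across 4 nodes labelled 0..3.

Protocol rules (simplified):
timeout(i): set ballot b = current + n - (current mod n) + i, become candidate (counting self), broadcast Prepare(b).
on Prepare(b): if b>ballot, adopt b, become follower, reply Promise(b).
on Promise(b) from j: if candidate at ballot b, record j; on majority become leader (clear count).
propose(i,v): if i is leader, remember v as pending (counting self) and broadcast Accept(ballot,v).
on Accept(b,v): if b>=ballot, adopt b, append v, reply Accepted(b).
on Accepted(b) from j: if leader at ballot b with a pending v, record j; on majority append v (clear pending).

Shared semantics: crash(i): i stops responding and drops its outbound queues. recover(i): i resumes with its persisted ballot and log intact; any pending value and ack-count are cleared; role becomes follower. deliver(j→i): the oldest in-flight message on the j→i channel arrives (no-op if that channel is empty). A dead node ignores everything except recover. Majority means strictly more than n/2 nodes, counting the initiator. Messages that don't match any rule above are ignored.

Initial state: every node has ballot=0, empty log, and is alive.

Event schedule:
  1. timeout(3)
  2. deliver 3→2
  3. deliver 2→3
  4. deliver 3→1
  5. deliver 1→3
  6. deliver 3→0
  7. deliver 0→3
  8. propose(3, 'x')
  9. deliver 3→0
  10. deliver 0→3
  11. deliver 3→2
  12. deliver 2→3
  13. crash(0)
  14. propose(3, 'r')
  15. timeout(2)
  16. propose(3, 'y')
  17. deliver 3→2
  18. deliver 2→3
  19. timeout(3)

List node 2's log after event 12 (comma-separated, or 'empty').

x

step 1 timeout(3): 3={cand,b=7,log=-}
step 2 deliver 3→2: 2={foll,b=7,log=-}
step 3 deliver 2→3: —
step 4 deliver 3→1: 1={foll,b=7,log=-}
step 5 deliver 1→3: 3={lead,b=7,log=-}
step 6 deliver 3→0: 0={foll,b=7,log=-}
step 7 deliver 0→3: —
step 8 propose(3,'x'): —
step 9 deliver 3→0: 0={foll,b=7,log=x}
step 10 deliver 0→3: —
step 11 deliver 3→2: 2={foll,b=7,log=x}
step 12 deliver 2→3: 3={lead,b=7,log=x}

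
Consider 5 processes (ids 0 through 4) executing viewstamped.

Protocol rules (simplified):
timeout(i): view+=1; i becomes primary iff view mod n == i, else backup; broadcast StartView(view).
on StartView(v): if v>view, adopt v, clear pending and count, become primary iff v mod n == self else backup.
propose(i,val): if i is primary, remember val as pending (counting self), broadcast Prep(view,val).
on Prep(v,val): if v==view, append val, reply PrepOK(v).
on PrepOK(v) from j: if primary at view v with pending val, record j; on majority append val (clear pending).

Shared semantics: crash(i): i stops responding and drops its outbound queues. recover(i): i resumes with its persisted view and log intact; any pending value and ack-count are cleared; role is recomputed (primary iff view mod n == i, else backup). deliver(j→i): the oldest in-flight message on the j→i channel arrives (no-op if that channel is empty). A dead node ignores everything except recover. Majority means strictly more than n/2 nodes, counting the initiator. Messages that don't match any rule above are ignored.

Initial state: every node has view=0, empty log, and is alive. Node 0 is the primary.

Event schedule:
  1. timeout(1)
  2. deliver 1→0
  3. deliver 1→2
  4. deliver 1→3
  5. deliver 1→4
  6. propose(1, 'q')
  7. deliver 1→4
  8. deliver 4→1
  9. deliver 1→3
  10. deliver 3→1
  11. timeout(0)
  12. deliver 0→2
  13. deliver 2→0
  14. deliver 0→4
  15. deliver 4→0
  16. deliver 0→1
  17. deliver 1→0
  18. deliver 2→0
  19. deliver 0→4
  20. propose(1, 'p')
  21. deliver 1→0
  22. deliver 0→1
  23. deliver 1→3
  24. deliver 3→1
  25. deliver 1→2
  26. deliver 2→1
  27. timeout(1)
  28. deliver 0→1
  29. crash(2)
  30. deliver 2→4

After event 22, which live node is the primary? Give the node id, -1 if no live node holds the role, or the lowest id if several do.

2

[1] timeout(1) → N1(prim v1 [-])
[2] deliver 1→0 → N0(back v1 [-])
[3] deliver 1→2 → N2(back v1 [-])
[4] deliver 1→3 → N3(back v1 [-])
[5] deliver 1→4 → N4(back v1 [-])
[6] propose(1,'q') → ∅
[7] deliver 1→4 → N4(back v1 [q])
[8] deliver 4→1 → ∅
[9] deliver 1→3 → N3(back v1 [q])
[10] deliver 3→1 → N1(prim v1 [q])
[11] timeout(0) → N0(back v2 [-])
[12] deliver 0→2 → N2(prim v2 [-])
[13] deliver 2→0 → ∅
[14] deliver 0→4 → N4(back v2 [q])
[15] deliver 4→0 → ∅
[16] deliver 0→1 → N1(back v2 [q])
[17] deliver 1→0 → ∅
[18] deliver 2→0 → ∅
[19] deliver 0→4 → ∅
[20] propose(1,'p') → ∅
[21] deliver 1→0 → ∅
[22] deliver 0→1 → ∅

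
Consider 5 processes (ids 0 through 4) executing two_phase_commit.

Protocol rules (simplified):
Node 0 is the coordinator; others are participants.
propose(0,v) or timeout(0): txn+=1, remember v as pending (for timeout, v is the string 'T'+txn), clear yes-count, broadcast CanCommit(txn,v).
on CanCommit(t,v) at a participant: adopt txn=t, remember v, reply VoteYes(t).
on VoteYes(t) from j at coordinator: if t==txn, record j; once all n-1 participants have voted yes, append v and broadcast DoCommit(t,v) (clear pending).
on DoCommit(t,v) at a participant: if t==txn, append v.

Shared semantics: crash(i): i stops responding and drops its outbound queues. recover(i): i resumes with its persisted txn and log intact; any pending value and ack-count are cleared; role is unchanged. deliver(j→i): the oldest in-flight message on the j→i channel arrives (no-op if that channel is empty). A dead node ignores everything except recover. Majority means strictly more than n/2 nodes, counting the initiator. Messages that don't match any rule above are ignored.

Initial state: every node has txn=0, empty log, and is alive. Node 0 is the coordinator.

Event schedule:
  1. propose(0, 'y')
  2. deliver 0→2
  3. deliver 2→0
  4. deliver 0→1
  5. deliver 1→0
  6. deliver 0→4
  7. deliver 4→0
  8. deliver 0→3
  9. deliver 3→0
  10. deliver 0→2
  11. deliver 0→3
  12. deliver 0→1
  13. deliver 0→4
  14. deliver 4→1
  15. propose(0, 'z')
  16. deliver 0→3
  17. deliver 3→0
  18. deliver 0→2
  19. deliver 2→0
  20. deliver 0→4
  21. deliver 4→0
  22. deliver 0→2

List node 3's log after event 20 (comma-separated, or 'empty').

after 1 — propose(0,'y'): n0:coor/t1/[-]
after 2 — deliver 0→2: n2:part/t1/[-]
after 3 — deliver 2→0: ·
after 4 — deliver 0→1: n1:part/t1/[-]
after 5 — deliver 1→0: ·
after 6 — deliver 0→4: n4:part/t1/[-]
after 7 — deliver 4→0: ·
after 8 — deliver 0→3: n3:part/t1/[-]
after 9 — deliver 3→0: n0:coor/t1/[y]
after 10 — deliver 0→2: n2:part/t1/[y]
after 11 — deliver 0→3: n3:part/t1/[y]
after 12 — deliver 0→1: n1:part/t1/[y]
after 13 — deliver 0→4: n4:part/t1/[y]
after 14 — deliver 4→1: ·
after 15 — propose(0,'z'): n0:coor/t2/[y]
after 16 — deliver 0→3: n3:part/t2/[y]
after 17 — deliver 3→0: ·
after 18 — deliver 0→2: n2:part/t2/[y]
after 19 — deliver 2→0: ·
after 20 — deliver 0→4: n4:part/t2/[y]

y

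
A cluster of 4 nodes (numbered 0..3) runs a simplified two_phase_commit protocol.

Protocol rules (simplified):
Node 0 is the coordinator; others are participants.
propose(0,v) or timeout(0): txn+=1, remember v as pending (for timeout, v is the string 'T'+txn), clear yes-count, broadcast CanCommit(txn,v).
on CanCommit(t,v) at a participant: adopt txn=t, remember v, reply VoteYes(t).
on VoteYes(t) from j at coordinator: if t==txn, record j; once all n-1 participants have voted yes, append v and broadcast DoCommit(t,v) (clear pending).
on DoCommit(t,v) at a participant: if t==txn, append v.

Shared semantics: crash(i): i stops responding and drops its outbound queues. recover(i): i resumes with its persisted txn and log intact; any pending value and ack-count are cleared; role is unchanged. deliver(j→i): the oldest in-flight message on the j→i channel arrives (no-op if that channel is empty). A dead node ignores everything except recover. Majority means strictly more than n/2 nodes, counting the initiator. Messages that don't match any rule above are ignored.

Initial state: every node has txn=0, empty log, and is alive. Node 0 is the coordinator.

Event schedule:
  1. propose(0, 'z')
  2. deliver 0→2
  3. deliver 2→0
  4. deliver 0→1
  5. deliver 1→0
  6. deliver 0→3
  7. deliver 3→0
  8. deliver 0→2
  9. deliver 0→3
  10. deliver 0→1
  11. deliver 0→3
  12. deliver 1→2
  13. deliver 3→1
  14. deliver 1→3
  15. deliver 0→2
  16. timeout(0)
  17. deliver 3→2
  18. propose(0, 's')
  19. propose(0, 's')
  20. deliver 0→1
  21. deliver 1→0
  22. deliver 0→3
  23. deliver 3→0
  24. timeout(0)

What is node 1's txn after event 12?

1. propose(0,'z'):  <0:coor t1 ->
2. deliver 0→2:  <2:part t1 ->
3. deliver 2→0:  nop
4. deliver 0→1:  <1:part t1 ->
5. deliver 1→0:  nop
6. deliver 0→3:  <3:part t1 ->
7. deliver 3→0:  <0:coor t1 z>
8. deliver 0→2:  <2:part t1 z>
9. deliver 0→3:  <3:part t1 z>
10. deliver 0→1:  <1:part t1 z>
11. deliver 0→3:  nop
12. deliver 1→2:  nop

1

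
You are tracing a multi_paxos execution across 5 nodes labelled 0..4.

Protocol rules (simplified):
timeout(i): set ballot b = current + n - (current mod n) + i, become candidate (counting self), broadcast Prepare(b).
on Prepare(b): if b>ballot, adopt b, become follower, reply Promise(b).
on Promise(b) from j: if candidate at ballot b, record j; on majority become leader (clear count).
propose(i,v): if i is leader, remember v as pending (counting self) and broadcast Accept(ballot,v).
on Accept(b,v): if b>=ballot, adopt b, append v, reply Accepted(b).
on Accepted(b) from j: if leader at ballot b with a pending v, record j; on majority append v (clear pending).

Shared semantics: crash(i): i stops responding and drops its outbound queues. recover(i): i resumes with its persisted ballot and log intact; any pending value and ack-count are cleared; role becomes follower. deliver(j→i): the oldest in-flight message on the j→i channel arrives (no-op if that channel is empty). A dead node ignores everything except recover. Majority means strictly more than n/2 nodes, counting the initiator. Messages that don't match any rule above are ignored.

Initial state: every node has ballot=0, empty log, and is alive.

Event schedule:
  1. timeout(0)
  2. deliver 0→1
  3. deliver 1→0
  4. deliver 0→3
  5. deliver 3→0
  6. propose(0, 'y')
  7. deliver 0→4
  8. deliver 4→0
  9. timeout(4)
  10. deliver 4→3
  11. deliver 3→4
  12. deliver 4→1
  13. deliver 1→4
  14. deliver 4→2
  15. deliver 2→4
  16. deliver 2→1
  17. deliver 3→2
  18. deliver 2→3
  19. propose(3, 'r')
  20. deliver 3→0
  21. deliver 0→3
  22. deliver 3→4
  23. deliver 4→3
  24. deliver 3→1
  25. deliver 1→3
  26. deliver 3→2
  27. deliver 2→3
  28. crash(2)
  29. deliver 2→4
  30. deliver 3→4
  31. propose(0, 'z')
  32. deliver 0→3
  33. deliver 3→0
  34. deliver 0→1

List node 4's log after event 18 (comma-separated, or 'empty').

empty

[1] timeout(0) → N0(cand b5 [-])
[2] deliver 0→1 → N1(foll b5 [-])
[3] deliver 1→0 → ∅
[4] deliver 0→3 → N3(foll b5 [-])
[5] deliver 3→0 → N0(lead b5 [-])
[6] propose(0,'y') → ∅
[7] deliver 0→4 → N4(foll b5 [-])
[8] deliver 4→0 → ∅
[9] timeout(4) → N4(cand b14 [-])
[10] deliver 4→3 → N3(foll b14 [-])
[11] deliver 3→4 → ∅
[12] deliver 4→1 → N1(foll b14 [-])
[13] deliver 1→4 → N4(lead b14 [-])
[14] deliver 4→2 → N2(foll b14 [-])
[15] deliver 2→4 → ∅
[16] deliver 2→1 → ∅
[17] deliver 3→2 → ∅
[18] deliver 2→3 → ∅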